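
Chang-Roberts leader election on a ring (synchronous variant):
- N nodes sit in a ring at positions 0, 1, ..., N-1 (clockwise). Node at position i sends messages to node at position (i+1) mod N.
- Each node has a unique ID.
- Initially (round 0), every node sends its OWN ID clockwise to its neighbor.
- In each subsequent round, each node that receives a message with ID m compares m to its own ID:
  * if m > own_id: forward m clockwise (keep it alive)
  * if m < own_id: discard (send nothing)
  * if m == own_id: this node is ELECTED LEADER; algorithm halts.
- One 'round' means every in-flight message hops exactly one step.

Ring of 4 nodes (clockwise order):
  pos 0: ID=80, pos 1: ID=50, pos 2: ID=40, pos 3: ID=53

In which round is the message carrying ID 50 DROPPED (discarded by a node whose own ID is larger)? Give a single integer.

Answer: 2

Derivation:
Round 1: pos1(id50) recv 80: fwd; pos2(id40) recv 50: fwd; pos3(id53) recv 40: drop; pos0(id80) recv 53: drop
Round 2: pos2(id40) recv 80: fwd; pos3(id53) recv 50: drop
Round 3: pos3(id53) recv 80: fwd
Round 4: pos0(id80) recv 80: ELECTED
Message ID 50 originates at pos 1; dropped at pos 3 in round 2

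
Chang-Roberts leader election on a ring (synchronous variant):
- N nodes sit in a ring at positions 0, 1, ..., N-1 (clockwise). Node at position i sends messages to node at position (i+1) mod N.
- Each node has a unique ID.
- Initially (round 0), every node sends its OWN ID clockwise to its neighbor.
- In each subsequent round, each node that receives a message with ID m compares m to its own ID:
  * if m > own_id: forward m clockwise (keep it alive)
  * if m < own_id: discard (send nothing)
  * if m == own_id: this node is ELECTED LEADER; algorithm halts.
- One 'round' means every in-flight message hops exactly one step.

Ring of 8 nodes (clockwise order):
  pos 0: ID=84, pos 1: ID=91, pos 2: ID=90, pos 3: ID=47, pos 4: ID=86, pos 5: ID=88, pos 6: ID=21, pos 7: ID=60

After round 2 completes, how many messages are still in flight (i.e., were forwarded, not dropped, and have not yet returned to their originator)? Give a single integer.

Answer: 3

Derivation:
Round 1: pos1(id91) recv 84: drop; pos2(id90) recv 91: fwd; pos3(id47) recv 90: fwd; pos4(id86) recv 47: drop; pos5(id88) recv 86: drop; pos6(id21) recv 88: fwd; pos7(id60) recv 21: drop; pos0(id84) recv 60: drop
Round 2: pos3(id47) recv 91: fwd; pos4(id86) recv 90: fwd; pos7(id60) recv 88: fwd
After round 2: 3 messages still in flight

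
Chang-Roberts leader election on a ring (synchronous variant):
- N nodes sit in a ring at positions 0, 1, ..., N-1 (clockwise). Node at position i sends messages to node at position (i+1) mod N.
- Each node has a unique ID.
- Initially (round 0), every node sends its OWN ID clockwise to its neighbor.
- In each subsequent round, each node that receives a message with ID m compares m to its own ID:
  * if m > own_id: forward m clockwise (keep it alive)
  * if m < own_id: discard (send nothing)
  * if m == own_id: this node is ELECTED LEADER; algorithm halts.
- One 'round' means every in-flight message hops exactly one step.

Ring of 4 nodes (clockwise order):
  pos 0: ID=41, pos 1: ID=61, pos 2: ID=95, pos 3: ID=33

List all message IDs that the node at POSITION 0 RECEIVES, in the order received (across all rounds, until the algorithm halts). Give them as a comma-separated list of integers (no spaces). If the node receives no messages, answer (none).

Round 1: pos1(id61) recv 41: drop; pos2(id95) recv 61: drop; pos3(id33) recv 95: fwd; pos0(id41) recv 33: drop
Round 2: pos0(id41) recv 95: fwd
Round 3: pos1(id61) recv 95: fwd
Round 4: pos2(id95) recv 95: ELECTED

Answer: 33,95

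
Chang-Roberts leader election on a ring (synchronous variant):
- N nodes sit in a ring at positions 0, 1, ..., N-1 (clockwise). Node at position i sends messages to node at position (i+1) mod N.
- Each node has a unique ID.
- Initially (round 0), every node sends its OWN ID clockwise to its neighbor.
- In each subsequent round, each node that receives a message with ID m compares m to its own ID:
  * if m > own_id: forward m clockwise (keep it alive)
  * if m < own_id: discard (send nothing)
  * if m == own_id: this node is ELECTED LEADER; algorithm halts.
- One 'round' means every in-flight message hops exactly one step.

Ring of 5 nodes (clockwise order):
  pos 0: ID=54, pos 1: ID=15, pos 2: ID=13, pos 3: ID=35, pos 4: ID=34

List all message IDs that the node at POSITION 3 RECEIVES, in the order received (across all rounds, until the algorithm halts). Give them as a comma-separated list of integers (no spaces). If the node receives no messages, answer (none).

Answer: 13,15,54

Derivation:
Round 1: pos1(id15) recv 54: fwd; pos2(id13) recv 15: fwd; pos3(id35) recv 13: drop; pos4(id34) recv 35: fwd; pos0(id54) recv 34: drop
Round 2: pos2(id13) recv 54: fwd; pos3(id35) recv 15: drop; pos0(id54) recv 35: drop
Round 3: pos3(id35) recv 54: fwd
Round 4: pos4(id34) recv 54: fwd
Round 5: pos0(id54) recv 54: ELECTED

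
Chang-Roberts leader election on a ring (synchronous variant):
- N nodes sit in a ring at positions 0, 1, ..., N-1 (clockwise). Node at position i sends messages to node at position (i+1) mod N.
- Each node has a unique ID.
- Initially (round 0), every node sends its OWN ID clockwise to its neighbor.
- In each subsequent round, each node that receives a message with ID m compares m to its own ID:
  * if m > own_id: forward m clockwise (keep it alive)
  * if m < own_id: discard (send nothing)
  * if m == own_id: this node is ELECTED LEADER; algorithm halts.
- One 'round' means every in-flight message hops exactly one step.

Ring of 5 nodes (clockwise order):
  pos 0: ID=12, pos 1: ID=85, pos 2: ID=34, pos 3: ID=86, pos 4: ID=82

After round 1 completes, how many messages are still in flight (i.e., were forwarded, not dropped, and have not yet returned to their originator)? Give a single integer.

Answer: 3

Derivation:
Round 1: pos1(id85) recv 12: drop; pos2(id34) recv 85: fwd; pos3(id86) recv 34: drop; pos4(id82) recv 86: fwd; pos0(id12) recv 82: fwd
After round 1: 3 messages still in flight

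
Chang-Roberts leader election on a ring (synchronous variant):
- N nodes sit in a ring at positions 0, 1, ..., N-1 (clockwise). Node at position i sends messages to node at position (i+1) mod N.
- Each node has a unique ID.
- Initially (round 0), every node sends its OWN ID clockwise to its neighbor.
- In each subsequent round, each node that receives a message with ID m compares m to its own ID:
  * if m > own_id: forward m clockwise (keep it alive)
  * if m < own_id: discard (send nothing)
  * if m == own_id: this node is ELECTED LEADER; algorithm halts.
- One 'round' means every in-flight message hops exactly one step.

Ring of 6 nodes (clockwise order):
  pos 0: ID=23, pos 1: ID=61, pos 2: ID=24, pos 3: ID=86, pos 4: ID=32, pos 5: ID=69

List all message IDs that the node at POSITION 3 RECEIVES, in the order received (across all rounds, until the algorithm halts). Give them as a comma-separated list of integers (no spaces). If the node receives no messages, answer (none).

Answer: 24,61,69,86

Derivation:
Round 1: pos1(id61) recv 23: drop; pos2(id24) recv 61: fwd; pos3(id86) recv 24: drop; pos4(id32) recv 86: fwd; pos5(id69) recv 32: drop; pos0(id23) recv 69: fwd
Round 2: pos3(id86) recv 61: drop; pos5(id69) recv 86: fwd; pos1(id61) recv 69: fwd
Round 3: pos0(id23) recv 86: fwd; pos2(id24) recv 69: fwd
Round 4: pos1(id61) recv 86: fwd; pos3(id86) recv 69: drop
Round 5: pos2(id24) recv 86: fwd
Round 6: pos3(id86) recv 86: ELECTED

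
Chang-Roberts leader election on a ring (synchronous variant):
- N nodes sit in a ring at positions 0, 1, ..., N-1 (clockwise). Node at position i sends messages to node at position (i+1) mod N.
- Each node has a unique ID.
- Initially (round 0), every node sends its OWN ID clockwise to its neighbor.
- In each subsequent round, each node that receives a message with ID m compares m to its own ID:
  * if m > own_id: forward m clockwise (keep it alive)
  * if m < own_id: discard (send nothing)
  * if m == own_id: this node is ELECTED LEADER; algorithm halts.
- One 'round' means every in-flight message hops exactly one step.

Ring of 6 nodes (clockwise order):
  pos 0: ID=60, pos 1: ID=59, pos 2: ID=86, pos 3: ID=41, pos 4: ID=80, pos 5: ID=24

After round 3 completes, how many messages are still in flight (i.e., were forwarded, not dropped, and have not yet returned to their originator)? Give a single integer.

Answer: 2

Derivation:
Round 1: pos1(id59) recv 60: fwd; pos2(id86) recv 59: drop; pos3(id41) recv 86: fwd; pos4(id80) recv 41: drop; pos5(id24) recv 80: fwd; pos0(id60) recv 24: drop
Round 2: pos2(id86) recv 60: drop; pos4(id80) recv 86: fwd; pos0(id60) recv 80: fwd
Round 3: pos5(id24) recv 86: fwd; pos1(id59) recv 80: fwd
After round 3: 2 messages still in flight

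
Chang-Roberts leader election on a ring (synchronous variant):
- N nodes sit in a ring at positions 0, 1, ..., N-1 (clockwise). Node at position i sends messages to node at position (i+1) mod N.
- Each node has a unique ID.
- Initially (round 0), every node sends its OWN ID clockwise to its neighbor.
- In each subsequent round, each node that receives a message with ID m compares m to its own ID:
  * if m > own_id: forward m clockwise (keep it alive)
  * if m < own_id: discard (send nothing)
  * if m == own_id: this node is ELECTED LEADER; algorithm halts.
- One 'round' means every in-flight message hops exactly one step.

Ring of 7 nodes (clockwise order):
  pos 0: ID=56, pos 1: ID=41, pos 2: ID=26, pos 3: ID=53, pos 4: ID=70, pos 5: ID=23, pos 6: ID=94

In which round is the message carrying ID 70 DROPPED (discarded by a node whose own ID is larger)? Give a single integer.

Round 1: pos1(id41) recv 56: fwd; pos2(id26) recv 41: fwd; pos3(id53) recv 26: drop; pos4(id70) recv 53: drop; pos5(id23) recv 70: fwd; pos6(id94) recv 23: drop; pos0(id56) recv 94: fwd
Round 2: pos2(id26) recv 56: fwd; pos3(id53) recv 41: drop; pos6(id94) recv 70: drop; pos1(id41) recv 94: fwd
Round 3: pos3(id53) recv 56: fwd; pos2(id26) recv 94: fwd
Round 4: pos4(id70) recv 56: drop; pos3(id53) recv 94: fwd
Round 5: pos4(id70) recv 94: fwd
Round 6: pos5(id23) recv 94: fwd
Round 7: pos6(id94) recv 94: ELECTED
Message ID 70 originates at pos 4; dropped at pos 6 in round 2

Answer: 2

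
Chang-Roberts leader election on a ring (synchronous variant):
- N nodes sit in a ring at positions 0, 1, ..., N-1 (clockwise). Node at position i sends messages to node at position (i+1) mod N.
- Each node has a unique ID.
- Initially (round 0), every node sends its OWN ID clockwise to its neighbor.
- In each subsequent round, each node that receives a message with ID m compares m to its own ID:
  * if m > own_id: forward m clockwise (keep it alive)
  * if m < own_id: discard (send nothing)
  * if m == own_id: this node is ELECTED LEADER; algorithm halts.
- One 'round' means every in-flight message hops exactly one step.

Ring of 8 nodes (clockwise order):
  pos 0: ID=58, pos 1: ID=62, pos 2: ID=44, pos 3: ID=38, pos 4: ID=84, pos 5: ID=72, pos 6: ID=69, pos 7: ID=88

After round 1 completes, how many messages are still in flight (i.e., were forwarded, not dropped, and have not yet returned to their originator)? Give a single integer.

Answer: 5

Derivation:
Round 1: pos1(id62) recv 58: drop; pos2(id44) recv 62: fwd; pos3(id38) recv 44: fwd; pos4(id84) recv 38: drop; pos5(id72) recv 84: fwd; pos6(id69) recv 72: fwd; pos7(id88) recv 69: drop; pos0(id58) recv 88: fwd
After round 1: 5 messages still in flight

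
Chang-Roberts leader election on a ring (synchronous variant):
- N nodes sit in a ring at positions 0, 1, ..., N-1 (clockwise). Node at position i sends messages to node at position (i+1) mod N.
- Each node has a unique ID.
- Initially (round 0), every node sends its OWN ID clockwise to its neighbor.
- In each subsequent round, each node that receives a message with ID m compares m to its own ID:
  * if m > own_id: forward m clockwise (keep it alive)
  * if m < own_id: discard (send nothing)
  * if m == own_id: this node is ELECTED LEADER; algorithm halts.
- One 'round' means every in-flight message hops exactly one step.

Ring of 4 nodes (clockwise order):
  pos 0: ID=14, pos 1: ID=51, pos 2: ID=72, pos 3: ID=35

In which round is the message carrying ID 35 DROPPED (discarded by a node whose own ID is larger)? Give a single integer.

Round 1: pos1(id51) recv 14: drop; pos2(id72) recv 51: drop; pos3(id35) recv 72: fwd; pos0(id14) recv 35: fwd
Round 2: pos0(id14) recv 72: fwd; pos1(id51) recv 35: drop
Round 3: pos1(id51) recv 72: fwd
Round 4: pos2(id72) recv 72: ELECTED
Message ID 35 originates at pos 3; dropped at pos 1 in round 2

Answer: 2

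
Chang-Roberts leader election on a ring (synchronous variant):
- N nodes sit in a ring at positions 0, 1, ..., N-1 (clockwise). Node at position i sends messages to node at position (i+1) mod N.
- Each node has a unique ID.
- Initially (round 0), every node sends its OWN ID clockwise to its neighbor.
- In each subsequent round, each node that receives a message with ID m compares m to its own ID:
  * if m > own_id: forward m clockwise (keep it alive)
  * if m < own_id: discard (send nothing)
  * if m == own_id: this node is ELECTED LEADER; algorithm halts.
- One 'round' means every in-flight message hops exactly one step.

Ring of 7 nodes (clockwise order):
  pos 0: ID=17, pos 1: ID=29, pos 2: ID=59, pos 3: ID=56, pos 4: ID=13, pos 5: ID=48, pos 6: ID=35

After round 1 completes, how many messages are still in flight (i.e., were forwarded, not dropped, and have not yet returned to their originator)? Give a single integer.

Answer: 4

Derivation:
Round 1: pos1(id29) recv 17: drop; pos2(id59) recv 29: drop; pos3(id56) recv 59: fwd; pos4(id13) recv 56: fwd; pos5(id48) recv 13: drop; pos6(id35) recv 48: fwd; pos0(id17) recv 35: fwd
After round 1: 4 messages still in flight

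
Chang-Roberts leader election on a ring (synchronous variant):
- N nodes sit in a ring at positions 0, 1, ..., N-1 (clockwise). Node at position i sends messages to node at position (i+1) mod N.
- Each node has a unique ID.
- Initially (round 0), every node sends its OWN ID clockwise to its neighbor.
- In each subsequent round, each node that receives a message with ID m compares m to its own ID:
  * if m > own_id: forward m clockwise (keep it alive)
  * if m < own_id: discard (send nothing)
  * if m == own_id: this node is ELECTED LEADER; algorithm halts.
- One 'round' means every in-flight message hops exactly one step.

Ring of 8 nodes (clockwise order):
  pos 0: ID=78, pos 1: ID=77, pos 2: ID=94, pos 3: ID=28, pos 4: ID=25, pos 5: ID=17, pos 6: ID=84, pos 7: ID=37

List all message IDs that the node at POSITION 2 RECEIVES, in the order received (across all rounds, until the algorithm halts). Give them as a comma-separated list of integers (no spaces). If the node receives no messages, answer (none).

Round 1: pos1(id77) recv 78: fwd; pos2(id94) recv 77: drop; pos3(id28) recv 94: fwd; pos4(id25) recv 28: fwd; pos5(id17) recv 25: fwd; pos6(id84) recv 17: drop; pos7(id37) recv 84: fwd; pos0(id78) recv 37: drop
Round 2: pos2(id94) recv 78: drop; pos4(id25) recv 94: fwd; pos5(id17) recv 28: fwd; pos6(id84) recv 25: drop; pos0(id78) recv 84: fwd
Round 3: pos5(id17) recv 94: fwd; pos6(id84) recv 28: drop; pos1(id77) recv 84: fwd
Round 4: pos6(id84) recv 94: fwd; pos2(id94) recv 84: drop
Round 5: pos7(id37) recv 94: fwd
Round 6: pos0(id78) recv 94: fwd
Round 7: pos1(id77) recv 94: fwd
Round 8: pos2(id94) recv 94: ELECTED

Answer: 77,78,84,94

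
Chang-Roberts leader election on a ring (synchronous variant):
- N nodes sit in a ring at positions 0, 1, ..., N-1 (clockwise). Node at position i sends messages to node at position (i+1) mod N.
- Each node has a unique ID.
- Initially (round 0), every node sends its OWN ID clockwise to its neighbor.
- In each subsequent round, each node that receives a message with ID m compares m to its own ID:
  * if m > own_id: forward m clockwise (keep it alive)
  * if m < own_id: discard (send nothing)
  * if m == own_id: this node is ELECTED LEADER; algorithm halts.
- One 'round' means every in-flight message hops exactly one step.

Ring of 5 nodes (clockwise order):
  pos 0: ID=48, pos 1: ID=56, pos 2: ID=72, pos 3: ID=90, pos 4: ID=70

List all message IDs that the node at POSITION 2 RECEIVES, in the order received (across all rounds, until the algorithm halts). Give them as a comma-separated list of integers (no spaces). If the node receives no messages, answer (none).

Round 1: pos1(id56) recv 48: drop; pos2(id72) recv 56: drop; pos3(id90) recv 72: drop; pos4(id70) recv 90: fwd; pos0(id48) recv 70: fwd
Round 2: pos0(id48) recv 90: fwd; pos1(id56) recv 70: fwd
Round 3: pos1(id56) recv 90: fwd; pos2(id72) recv 70: drop
Round 4: pos2(id72) recv 90: fwd
Round 5: pos3(id90) recv 90: ELECTED

Answer: 56,70,90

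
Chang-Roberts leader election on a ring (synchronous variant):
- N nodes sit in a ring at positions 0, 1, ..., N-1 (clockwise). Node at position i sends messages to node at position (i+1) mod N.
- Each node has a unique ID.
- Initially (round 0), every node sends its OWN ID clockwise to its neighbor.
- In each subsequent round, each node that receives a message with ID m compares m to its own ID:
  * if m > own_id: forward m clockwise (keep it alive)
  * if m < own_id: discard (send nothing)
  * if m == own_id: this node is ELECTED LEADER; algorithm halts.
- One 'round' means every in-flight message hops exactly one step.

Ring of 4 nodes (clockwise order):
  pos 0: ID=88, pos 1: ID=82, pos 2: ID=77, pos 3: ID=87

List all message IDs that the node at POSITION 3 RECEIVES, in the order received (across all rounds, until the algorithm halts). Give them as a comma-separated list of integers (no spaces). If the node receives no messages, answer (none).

Round 1: pos1(id82) recv 88: fwd; pos2(id77) recv 82: fwd; pos3(id87) recv 77: drop; pos0(id88) recv 87: drop
Round 2: pos2(id77) recv 88: fwd; pos3(id87) recv 82: drop
Round 3: pos3(id87) recv 88: fwd
Round 4: pos0(id88) recv 88: ELECTED

Answer: 77,82,88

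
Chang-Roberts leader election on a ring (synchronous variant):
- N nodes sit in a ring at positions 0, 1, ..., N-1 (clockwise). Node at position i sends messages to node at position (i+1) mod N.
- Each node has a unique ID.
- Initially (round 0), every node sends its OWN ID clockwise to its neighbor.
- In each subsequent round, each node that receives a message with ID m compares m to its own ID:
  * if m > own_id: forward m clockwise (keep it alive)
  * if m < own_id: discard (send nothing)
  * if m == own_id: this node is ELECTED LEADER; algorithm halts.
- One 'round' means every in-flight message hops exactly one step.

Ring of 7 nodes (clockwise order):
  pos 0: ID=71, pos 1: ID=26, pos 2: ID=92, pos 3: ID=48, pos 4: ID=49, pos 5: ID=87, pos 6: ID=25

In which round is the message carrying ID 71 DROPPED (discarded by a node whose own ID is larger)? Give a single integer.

Answer: 2

Derivation:
Round 1: pos1(id26) recv 71: fwd; pos2(id92) recv 26: drop; pos3(id48) recv 92: fwd; pos4(id49) recv 48: drop; pos5(id87) recv 49: drop; pos6(id25) recv 87: fwd; pos0(id71) recv 25: drop
Round 2: pos2(id92) recv 71: drop; pos4(id49) recv 92: fwd; pos0(id71) recv 87: fwd
Round 3: pos5(id87) recv 92: fwd; pos1(id26) recv 87: fwd
Round 4: pos6(id25) recv 92: fwd; pos2(id92) recv 87: drop
Round 5: pos0(id71) recv 92: fwd
Round 6: pos1(id26) recv 92: fwd
Round 7: pos2(id92) recv 92: ELECTED
Message ID 71 originates at pos 0; dropped at pos 2 in round 2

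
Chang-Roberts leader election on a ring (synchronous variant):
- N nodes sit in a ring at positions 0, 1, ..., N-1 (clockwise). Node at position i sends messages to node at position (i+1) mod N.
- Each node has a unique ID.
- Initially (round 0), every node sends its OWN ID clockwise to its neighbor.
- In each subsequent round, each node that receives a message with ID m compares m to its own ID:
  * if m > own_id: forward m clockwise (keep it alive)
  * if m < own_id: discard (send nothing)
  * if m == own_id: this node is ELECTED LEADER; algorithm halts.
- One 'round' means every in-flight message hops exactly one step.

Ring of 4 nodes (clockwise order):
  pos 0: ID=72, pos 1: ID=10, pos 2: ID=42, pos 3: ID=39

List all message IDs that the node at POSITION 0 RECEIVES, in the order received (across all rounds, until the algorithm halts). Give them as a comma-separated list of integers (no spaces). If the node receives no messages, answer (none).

Answer: 39,42,72

Derivation:
Round 1: pos1(id10) recv 72: fwd; pos2(id42) recv 10: drop; pos3(id39) recv 42: fwd; pos0(id72) recv 39: drop
Round 2: pos2(id42) recv 72: fwd; pos0(id72) recv 42: drop
Round 3: pos3(id39) recv 72: fwd
Round 4: pos0(id72) recv 72: ELECTED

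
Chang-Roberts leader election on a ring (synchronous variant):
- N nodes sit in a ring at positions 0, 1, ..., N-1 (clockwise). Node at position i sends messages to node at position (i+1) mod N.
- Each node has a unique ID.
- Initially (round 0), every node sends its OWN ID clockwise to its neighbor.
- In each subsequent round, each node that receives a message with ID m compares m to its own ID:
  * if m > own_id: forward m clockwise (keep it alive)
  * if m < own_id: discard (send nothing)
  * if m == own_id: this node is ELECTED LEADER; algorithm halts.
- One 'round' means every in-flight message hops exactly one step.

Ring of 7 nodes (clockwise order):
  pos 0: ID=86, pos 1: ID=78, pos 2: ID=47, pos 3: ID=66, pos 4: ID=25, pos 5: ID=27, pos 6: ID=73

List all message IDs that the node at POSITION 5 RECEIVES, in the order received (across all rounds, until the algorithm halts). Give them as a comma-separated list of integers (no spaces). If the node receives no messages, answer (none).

Round 1: pos1(id78) recv 86: fwd; pos2(id47) recv 78: fwd; pos3(id66) recv 47: drop; pos4(id25) recv 66: fwd; pos5(id27) recv 25: drop; pos6(id73) recv 27: drop; pos0(id86) recv 73: drop
Round 2: pos2(id47) recv 86: fwd; pos3(id66) recv 78: fwd; pos5(id27) recv 66: fwd
Round 3: pos3(id66) recv 86: fwd; pos4(id25) recv 78: fwd; pos6(id73) recv 66: drop
Round 4: pos4(id25) recv 86: fwd; pos5(id27) recv 78: fwd
Round 5: pos5(id27) recv 86: fwd; pos6(id73) recv 78: fwd
Round 6: pos6(id73) recv 86: fwd; pos0(id86) recv 78: drop
Round 7: pos0(id86) recv 86: ELECTED

Answer: 25,66,78,86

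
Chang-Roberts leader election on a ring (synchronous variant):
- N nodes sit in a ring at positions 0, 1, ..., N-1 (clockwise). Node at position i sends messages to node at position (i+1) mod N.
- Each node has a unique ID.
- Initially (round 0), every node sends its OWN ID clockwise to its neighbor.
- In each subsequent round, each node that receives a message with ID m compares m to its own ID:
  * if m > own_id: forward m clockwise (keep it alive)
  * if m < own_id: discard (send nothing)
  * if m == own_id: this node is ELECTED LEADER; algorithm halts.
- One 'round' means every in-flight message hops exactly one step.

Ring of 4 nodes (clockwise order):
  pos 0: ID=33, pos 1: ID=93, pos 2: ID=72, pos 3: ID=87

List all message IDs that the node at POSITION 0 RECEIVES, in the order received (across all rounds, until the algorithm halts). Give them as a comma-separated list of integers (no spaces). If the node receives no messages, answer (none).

Answer: 87,93

Derivation:
Round 1: pos1(id93) recv 33: drop; pos2(id72) recv 93: fwd; pos3(id87) recv 72: drop; pos0(id33) recv 87: fwd
Round 2: pos3(id87) recv 93: fwd; pos1(id93) recv 87: drop
Round 3: pos0(id33) recv 93: fwd
Round 4: pos1(id93) recv 93: ELECTED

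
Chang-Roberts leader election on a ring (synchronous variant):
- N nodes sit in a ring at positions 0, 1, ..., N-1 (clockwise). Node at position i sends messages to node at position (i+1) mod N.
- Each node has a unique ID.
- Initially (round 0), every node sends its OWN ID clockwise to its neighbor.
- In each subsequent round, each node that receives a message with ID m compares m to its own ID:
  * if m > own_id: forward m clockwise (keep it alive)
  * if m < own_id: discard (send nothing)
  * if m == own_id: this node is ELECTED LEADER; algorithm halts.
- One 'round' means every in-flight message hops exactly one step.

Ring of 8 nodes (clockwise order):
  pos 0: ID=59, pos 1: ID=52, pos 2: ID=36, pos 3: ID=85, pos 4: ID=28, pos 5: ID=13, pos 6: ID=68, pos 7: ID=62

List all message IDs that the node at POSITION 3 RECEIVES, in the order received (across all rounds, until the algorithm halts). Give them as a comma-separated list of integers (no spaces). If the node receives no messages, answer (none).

Round 1: pos1(id52) recv 59: fwd; pos2(id36) recv 52: fwd; pos3(id85) recv 36: drop; pos4(id28) recv 85: fwd; pos5(id13) recv 28: fwd; pos6(id68) recv 13: drop; pos7(id62) recv 68: fwd; pos0(id59) recv 62: fwd
Round 2: pos2(id36) recv 59: fwd; pos3(id85) recv 52: drop; pos5(id13) recv 85: fwd; pos6(id68) recv 28: drop; pos0(id59) recv 68: fwd; pos1(id52) recv 62: fwd
Round 3: pos3(id85) recv 59: drop; pos6(id68) recv 85: fwd; pos1(id52) recv 68: fwd; pos2(id36) recv 62: fwd
Round 4: pos7(id62) recv 85: fwd; pos2(id36) recv 68: fwd; pos3(id85) recv 62: drop
Round 5: pos0(id59) recv 85: fwd; pos3(id85) recv 68: drop
Round 6: pos1(id52) recv 85: fwd
Round 7: pos2(id36) recv 85: fwd
Round 8: pos3(id85) recv 85: ELECTED

Answer: 36,52,59,62,68,85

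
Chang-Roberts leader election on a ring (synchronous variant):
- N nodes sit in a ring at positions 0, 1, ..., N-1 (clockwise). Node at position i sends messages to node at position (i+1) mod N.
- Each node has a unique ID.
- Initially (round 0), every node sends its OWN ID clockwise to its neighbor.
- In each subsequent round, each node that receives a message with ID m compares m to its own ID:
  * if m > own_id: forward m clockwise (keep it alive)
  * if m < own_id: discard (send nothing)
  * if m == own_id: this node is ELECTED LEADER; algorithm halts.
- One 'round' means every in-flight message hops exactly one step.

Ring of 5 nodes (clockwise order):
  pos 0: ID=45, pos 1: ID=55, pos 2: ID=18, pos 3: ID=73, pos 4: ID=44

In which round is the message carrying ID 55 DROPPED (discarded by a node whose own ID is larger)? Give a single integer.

Answer: 2

Derivation:
Round 1: pos1(id55) recv 45: drop; pos2(id18) recv 55: fwd; pos3(id73) recv 18: drop; pos4(id44) recv 73: fwd; pos0(id45) recv 44: drop
Round 2: pos3(id73) recv 55: drop; pos0(id45) recv 73: fwd
Round 3: pos1(id55) recv 73: fwd
Round 4: pos2(id18) recv 73: fwd
Round 5: pos3(id73) recv 73: ELECTED
Message ID 55 originates at pos 1; dropped at pos 3 in round 2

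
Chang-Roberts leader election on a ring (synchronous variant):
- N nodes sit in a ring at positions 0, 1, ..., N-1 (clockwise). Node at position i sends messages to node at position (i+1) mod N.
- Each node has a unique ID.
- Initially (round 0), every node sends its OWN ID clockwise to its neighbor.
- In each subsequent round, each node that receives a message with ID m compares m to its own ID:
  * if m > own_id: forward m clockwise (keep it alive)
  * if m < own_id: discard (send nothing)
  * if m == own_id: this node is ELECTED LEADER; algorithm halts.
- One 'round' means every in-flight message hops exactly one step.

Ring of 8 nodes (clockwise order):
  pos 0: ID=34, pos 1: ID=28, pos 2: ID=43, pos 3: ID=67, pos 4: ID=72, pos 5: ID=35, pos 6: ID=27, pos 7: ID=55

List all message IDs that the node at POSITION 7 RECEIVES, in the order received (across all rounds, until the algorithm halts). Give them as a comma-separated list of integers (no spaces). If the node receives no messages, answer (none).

Answer: 27,35,72

Derivation:
Round 1: pos1(id28) recv 34: fwd; pos2(id43) recv 28: drop; pos3(id67) recv 43: drop; pos4(id72) recv 67: drop; pos5(id35) recv 72: fwd; pos6(id27) recv 35: fwd; pos7(id55) recv 27: drop; pos0(id34) recv 55: fwd
Round 2: pos2(id43) recv 34: drop; pos6(id27) recv 72: fwd; pos7(id55) recv 35: drop; pos1(id28) recv 55: fwd
Round 3: pos7(id55) recv 72: fwd; pos2(id43) recv 55: fwd
Round 4: pos0(id34) recv 72: fwd; pos3(id67) recv 55: drop
Round 5: pos1(id28) recv 72: fwd
Round 6: pos2(id43) recv 72: fwd
Round 7: pos3(id67) recv 72: fwd
Round 8: pos4(id72) recv 72: ELECTED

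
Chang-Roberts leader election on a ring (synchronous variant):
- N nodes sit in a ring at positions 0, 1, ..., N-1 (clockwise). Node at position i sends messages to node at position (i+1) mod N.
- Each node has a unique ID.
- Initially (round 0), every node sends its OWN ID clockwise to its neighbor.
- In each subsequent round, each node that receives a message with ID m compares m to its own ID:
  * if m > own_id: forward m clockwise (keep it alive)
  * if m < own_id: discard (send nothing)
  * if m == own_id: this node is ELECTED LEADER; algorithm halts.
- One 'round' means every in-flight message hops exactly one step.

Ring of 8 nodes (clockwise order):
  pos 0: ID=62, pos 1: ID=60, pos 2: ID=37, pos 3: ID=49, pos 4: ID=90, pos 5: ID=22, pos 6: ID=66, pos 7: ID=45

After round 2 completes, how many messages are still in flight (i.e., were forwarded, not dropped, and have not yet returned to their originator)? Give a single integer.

Round 1: pos1(id60) recv 62: fwd; pos2(id37) recv 60: fwd; pos3(id49) recv 37: drop; pos4(id90) recv 49: drop; pos5(id22) recv 90: fwd; pos6(id66) recv 22: drop; pos7(id45) recv 66: fwd; pos0(id62) recv 45: drop
Round 2: pos2(id37) recv 62: fwd; pos3(id49) recv 60: fwd; pos6(id66) recv 90: fwd; pos0(id62) recv 66: fwd
After round 2: 4 messages still in flight

Answer: 4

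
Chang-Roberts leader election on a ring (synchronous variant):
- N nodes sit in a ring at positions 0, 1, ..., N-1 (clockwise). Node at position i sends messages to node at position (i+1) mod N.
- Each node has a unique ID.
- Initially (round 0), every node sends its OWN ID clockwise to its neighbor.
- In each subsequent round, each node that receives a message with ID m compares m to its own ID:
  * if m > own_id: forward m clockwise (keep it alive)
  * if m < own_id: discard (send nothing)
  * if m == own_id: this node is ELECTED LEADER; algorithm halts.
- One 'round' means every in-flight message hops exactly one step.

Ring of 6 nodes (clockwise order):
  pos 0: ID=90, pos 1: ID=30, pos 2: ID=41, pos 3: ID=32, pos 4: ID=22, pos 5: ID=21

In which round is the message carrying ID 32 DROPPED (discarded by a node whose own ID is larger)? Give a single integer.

Round 1: pos1(id30) recv 90: fwd; pos2(id41) recv 30: drop; pos3(id32) recv 41: fwd; pos4(id22) recv 32: fwd; pos5(id21) recv 22: fwd; pos0(id90) recv 21: drop
Round 2: pos2(id41) recv 90: fwd; pos4(id22) recv 41: fwd; pos5(id21) recv 32: fwd; pos0(id90) recv 22: drop
Round 3: pos3(id32) recv 90: fwd; pos5(id21) recv 41: fwd; pos0(id90) recv 32: drop
Round 4: pos4(id22) recv 90: fwd; pos0(id90) recv 41: drop
Round 5: pos5(id21) recv 90: fwd
Round 6: pos0(id90) recv 90: ELECTED
Message ID 32 originates at pos 3; dropped at pos 0 in round 3

Answer: 3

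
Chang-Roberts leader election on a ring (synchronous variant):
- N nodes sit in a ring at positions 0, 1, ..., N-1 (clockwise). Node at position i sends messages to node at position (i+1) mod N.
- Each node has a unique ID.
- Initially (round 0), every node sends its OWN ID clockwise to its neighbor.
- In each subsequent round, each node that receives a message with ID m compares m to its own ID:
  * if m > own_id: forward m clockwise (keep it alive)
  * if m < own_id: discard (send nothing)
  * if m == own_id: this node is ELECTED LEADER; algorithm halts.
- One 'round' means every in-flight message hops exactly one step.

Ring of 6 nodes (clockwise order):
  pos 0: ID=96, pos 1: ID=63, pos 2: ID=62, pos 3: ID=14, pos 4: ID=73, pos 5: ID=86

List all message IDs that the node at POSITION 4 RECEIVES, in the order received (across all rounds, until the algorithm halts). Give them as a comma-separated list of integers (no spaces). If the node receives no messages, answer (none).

Answer: 14,62,63,96

Derivation:
Round 1: pos1(id63) recv 96: fwd; pos2(id62) recv 63: fwd; pos3(id14) recv 62: fwd; pos4(id73) recv 14: drop; pos5(id86) recv 73: drop; pos0(id96) recv 86: drop
Round 2: pos2(id62) recv 96: fwd; pos3(id14) recv 63: fwd; pos4(id73) recv 62: drop
Round 3: pos3(id14) recv 96: fwd; pos4(id73) recv 63: drop
Round 4: pos4(id73) recv 96: fwd
Round 5: pos5(id86) recv 96: fwd
Round 6: pos0(id96) recv 96: ELECTED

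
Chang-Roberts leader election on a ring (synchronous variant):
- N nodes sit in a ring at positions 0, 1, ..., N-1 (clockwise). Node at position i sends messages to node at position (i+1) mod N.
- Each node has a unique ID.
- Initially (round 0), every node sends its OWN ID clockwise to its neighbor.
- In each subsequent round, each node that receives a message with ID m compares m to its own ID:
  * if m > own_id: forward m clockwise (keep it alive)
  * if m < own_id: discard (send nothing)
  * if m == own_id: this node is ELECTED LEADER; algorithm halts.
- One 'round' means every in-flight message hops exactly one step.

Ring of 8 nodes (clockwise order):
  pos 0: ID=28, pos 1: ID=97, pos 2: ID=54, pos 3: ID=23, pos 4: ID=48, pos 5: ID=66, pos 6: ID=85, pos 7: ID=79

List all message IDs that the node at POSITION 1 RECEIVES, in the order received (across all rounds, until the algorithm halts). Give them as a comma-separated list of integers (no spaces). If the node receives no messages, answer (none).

Round 1: pos1(id97) recv 28: drop; pos2(id54) recv 97: fwd; pos3(id23) recv 54: fwd; pos4(id48) recv 23: drop; pos5(id66) recv 48: drop; pos6(id85) recv 66: drop; pos7(id79) recv 85: fwd; pos0(id28) recv 79: fwd
Round 2: pos3(id23) recv 97: fwd; pos4(id48) recv 54: fwd; pos0(id28) recv 85: fwd; pos1(id97) recv 79: drop
Round 3: pos4(id48) recv 97: fwd; pos5(id66) recv 54: drop; pos1(id97) recv 85: drop
Round 4: pos5(id66) recv 97: fwd
Round 5: pos6(id85) recv 97: fwd
Round 6: pos7(id79) recv 97: fwd
Round 7: pos0(id28) recv 97: fwd
Round 8: pos1(id97) recv 97: ELECTED

Answer: 28,79,85,97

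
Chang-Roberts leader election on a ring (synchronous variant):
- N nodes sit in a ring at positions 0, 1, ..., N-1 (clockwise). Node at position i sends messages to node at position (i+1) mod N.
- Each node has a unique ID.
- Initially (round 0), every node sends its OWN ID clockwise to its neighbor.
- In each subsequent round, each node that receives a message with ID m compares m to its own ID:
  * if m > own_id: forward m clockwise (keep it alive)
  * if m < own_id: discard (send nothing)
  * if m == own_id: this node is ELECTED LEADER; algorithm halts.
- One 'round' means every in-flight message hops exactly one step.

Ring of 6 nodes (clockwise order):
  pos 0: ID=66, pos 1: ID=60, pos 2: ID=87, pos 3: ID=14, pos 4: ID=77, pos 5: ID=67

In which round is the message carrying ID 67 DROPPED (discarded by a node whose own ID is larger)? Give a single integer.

Answer: 3

Derivation:
Round 1: pos1(id60) recv 66: fwd; pos2(id87) recv 60: drop; pos3(id14) recv 87: fwd; pos4(id77) recv 14: drop; pos5(id67) recv 77: fwd; pos0(id66) recv 67: fwd
Round 2: pos2(id87) recv 66: drop; pos4(id77) recv 87: fwd; pos0(id66) recv 77: fwd; pos1(id60) recv 67: fwd
Round 3: pos5(id67) recv 87: fwd; pos1(id60) recv 77: fwd; pos2(id87) recv 67: drop
Round 4: pos0(id66) recv 87: fwd; pos2(id87) recv 77: drop
Round 5: pos1(id60) recv 87: fwd
Round 6: pos2(id87) recv 87: ELECTED
Message ID 67 originates at pos 5; dropped at pos 2 in round 3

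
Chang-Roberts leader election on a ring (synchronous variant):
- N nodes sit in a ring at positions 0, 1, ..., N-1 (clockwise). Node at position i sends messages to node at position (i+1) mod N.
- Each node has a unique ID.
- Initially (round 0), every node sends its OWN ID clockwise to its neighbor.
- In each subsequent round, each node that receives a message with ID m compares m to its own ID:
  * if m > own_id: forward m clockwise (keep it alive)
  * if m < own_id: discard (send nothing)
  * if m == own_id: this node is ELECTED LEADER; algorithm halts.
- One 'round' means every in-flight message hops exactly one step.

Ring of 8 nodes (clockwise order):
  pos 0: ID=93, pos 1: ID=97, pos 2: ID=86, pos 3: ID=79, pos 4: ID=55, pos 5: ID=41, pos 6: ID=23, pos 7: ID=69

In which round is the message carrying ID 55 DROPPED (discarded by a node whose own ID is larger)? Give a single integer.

Answer: 3

Derivation:
Round 1: pos1(id97) recv 93: drop; pos2(id86) recv 97: fwd; pos3(id79) recv 86: fwd; pos4(id55) recv 79: fwd; pos5(id41) recv 55: fwd; pos6(id23) recv 41: fwd; pos7(id69) recv 23: drop; pos0(id93) recv 69: drop
Round 2: pos3(id79) recv 97: fwd; pos4(id55) recv 86: fwd; pos5(id41) recv 79: fwd; pos6(id23) recv 55: fwd; pos7(id69) recv 41: drop
Round 3: pos4(id55) recv 97: fwd; pos5(id41) recv 86: fwd; pos6(id23) recv 79: fwd; pos7(id69) recv 55: drop
Round 4: pos5(id41) recv 97: fwd; pos6(id23) recv 86: fwd; pos7(id69) recv 79: fwd
Round 5: pos6(id23) recv 97: fwd; pos7(id69) recv 86: fwd; pos0(id93) recv 79: drop
Round 6: pos7(id69) recv 97: fwd; pos0(id93) recv 86: drop
Round 7: pos0(id93) recv 97: fwd
Round 8: pos1(id97) recv 97: ELECTED
Message ID 55 originates at pos 4; dropped at pos 7 in round 3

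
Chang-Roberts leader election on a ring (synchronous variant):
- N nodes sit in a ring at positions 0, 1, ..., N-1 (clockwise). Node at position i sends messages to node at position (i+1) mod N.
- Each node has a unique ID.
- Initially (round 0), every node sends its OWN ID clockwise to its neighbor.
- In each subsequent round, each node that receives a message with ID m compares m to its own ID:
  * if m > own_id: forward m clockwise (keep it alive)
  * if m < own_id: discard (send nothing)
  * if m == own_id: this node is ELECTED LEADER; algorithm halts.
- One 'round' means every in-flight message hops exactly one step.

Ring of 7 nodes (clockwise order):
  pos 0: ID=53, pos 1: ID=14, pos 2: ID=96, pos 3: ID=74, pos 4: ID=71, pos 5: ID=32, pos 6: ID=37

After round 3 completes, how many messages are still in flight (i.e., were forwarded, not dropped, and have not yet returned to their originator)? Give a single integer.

Answer: 3

Derivation:
Round 1: pos1(id14) recv 53: fwd; pos2(id96) recv 14: drop; pos3(id74) recv 96: fwd; pos4(id71) recv 74: fwd; pos5(id32) recv 71: fwd; pos6(id37) recv 32: drop; pos0(id53) recv 37: drop
Round 2: pos2(id96) recv 53: drop; pos4(id71) recv 96: fwd; pos5(id32) recv 74: fwd; pos6(id37) recv 71: fwd
Round 3: pos5(id32) recv 96: fwd; pos6(id37) recv 74: fwd; pos0(id53) recv 71: fwd
After round 3: 3 messages still in flight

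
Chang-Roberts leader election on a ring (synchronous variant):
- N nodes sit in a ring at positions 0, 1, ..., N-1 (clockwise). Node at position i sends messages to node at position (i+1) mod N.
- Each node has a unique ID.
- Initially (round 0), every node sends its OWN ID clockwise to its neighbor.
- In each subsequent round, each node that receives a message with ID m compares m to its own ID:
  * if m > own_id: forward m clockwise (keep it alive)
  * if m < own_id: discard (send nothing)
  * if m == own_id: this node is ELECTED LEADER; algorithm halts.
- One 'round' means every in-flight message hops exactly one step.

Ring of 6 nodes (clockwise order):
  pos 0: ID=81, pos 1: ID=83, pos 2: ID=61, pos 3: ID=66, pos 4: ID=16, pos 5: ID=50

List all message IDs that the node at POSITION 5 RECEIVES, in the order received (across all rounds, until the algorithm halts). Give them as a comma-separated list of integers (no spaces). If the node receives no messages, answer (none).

Round 1: pos1(id83) recv 81: drop; pos2(id61) recv 83: fwd; pos3(id66) recv 61: drop; pos4(id16) recv 66: fwd; pos5(id50) recv 16: drop; pos0(id81) recv 50: drop
Round 2: pos3(id66) recv 83: fwd; pos5(id50) recv 66: fwd
Round 3: pos4(id16) recv 83: fwd; pos0(id81) recv 66: drop
Round 4: pos5(id50) recv 83: fwd
Round 5: pos0(id81) recv 83: fwd
Round 6: pos1(id83) recv 83: ELECTED

Answer: 16,66,83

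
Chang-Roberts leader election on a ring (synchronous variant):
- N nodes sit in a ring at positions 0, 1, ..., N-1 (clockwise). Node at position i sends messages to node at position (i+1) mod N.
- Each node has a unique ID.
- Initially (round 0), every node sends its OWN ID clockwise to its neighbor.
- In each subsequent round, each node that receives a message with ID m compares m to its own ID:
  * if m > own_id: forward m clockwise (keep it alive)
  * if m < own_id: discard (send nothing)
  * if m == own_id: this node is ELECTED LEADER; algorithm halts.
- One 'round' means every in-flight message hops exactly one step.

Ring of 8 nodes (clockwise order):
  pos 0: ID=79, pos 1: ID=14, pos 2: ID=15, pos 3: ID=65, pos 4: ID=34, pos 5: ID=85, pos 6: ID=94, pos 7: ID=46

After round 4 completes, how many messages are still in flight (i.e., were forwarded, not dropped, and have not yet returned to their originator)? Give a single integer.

Round 1: pos1(id14) recv 79: fwd; pos2(id15) recv 14: drop; pos3(id65) recv 15: drop; pos4(id34) recv 65: fwd; pos5(id85) recv 34: drop; pos6(id94) recv 85: drop; pos7(id46) recv 94: fwd; pos0(id79) recv 46: drop
Round 2: pos2(id15) recv 79: fwd; pos5(id85) recv 65: drop; pos0(id79) recv 94: fwd
Round 3: pos3(id65) recv 79: fwd; pos1(id14) recv 94: fwd
Round 4: pos4(id34) recv 79: fwd; pos2(id15) recv 94: fwd
After round 4: 2 messages still in flight

Answer: 2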